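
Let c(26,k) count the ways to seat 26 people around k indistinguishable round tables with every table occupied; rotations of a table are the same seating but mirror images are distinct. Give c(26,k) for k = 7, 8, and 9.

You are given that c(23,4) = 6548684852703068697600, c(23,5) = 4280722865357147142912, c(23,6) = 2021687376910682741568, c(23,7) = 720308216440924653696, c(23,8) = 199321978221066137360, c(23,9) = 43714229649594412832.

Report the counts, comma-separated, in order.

13746468217967926978680000, 4144457803247115877036800, 1001369304512841374110000

[24] T[24,5]:23*4280722865357147142912+6548684852703068697600=105005310755917452984576 · T[24,6]:23*2021687376910682741568+4280722865357147142912=50779532534302850198976 · T[24,7]:23*720308216440924653696+2021687376910682741568=18588776355051949776576 · T[24,8]:23*199321978221066137360+720308216440924653696=5304713715525445812976 · T[24,9]:23*43714229649594412832+199321978221066137360=1204749260161737632496
[25] T[25,6]:24*50779532534302850198976+105005310755917452984576=1323714091579185857760000 · T[25,7]:24*18588776355051949776576+50779532534302850198976=496910165055549644836800 · T[25,8]:24*5304713715525445812976+18588776355051949776576=145901905527662649288000 · T[25,9]:24*1204749260161737632496+5304713715525445812976=34218695959407148992880
[26] T[26,7]:25*496910165055549644836800+1323714091579185857760000=13746468217967926978680000 · T[26,8]:25*145901905527662649288000+496910165055549644836800=4144457803247115877036800 · T[26,9]:25*34218695959407148992880+145901905527662649288000=1001369304512841374110000
Read c(26,7) = 13746468217967926978680000, c(26,8) = 4144457803247115877036800, c(26,9) = 1001369304512841374110000.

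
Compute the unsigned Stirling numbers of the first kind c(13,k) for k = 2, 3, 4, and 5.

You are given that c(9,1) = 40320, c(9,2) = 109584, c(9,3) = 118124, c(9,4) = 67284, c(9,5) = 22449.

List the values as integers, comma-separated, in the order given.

1486442880, 1931559552, 1414014888, 657206836

row 10: T[10][1]=9·40320+0=362880  T[10][2]=9·109584+40320=1026576  T[10][3]=9·118124+109584=1172700  T[10][4]=9·67284+118124=723680  T[10][5]=9·22449+67284=269325
row 11: T[11][1]=10·362880+0=3628800  T[11][2]=10·1026576+362880=10628640  T[11][3]=10·1172700+1026576=12753576  T[11][4]=10·723680+1172700=8409500  T[11][5]=10·269325+723680=3416930
row 12: T[12][1]=11·3628800+0=39916800  T[12][2]=11·10628640+3628800=120543840  T[12][3]=11·12753576+10628640=150917976  T[12][4]=11·8409500+12753576=105258076  T[12][5]=11·3416930+8409500=45995730
row 13: T[13][2]=12·120543840+39916800=1486442880  T[13][3]=12·150917976+120543840=1931559552  T[13][4]=12·105258076+150917976=1414014888  T[13][5]=12·45995730+105258076=657206836
Read c(13,2) = 1486442880, c(13,3) = 1931559552, c(13,4) = 1414014888, c(13,5) = 657206836.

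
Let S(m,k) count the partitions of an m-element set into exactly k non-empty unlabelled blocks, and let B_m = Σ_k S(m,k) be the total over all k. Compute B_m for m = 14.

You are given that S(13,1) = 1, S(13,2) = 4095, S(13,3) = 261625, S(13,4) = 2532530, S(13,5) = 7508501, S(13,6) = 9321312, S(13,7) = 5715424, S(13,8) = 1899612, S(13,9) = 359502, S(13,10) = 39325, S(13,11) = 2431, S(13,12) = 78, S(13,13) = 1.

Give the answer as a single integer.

i=14: T(14,1)=0+1·1=1 | T(14,2)=1+2·4095=8191 | T(14,3)=4095+3·261625=788970 | T(14,4)=261625+4·2532530=10391745 | T(14,5)=2532530+5·7508501=40075035 | T(14,6)=7508501+6·9321312=63436373 | T(14,7)=9321312+7·5715424=49329280 | T(14,8)=5715424+8·1899612=20912320 | T(14,9)=1899612+9·359502=5135130 | T(14,10)=359502+10·39325=752752 | T(14,11)=39325+11·2431=66066 | T(14,12)=2431+12·78=3367 | T(14,13)=78+13·1=91 | T(14,14)=1+14·0=1
B_14 = ΣS(14,k) = 1+8191+788970+10391745+40075035+63436373+49329280+20912320+5135130+752752+66066+3367+91+1 = 190899322

190899322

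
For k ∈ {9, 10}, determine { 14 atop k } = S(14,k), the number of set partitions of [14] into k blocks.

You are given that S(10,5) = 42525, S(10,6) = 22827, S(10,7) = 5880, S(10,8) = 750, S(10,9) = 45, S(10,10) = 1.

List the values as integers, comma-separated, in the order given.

5135130, 752752

r11: T_11,6=6×22827+42525=179487; T_11,7=7×5880+22827=63987; T_11,8=8×750+5880=11880; T_11,9=9×45+750=1155; T_11,10=10×1+45=55
r12: T_12,7=7×63987+179487=627396; T_12,8=8×11880+63987=159027; T_12,9=9×1155+11880=22275; T_12,10=10×55+1155=1705
r13: T_13,8=8×159027+627396=1899612; T_13,9=9×22275+159027=359502; T_13,10=10×1705+22275=39325
r14: T_14,9=9×359502+1899612=5135130; T_14,10=10×39325+359502=752752
Read S(14,9) = 5135130, S(14,10) = 752752.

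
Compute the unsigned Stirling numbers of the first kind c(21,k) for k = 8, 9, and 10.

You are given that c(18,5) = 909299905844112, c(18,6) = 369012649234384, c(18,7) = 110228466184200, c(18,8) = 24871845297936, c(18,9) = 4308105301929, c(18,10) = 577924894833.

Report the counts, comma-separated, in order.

i=19: T(19,6)=909299905844112+18·369012649234384=7551527592063024 | T(19,7)=369012649234384+18·110228466184200=2353125040549984 | T(19,8)=110228466184200+18·24871845297936=557921681547048 | T(19,9)=24871845297936+18·4308105301929=102417740732658 | T(19,10)=4308105301929+18·577924894833=14710753408923
i=20: T(20,7)=7551527592063024+19·2353125040549984=52260903362512720 | T(20,8)=2353125040549984+19·557921681547048=12953636989943896 | T(20,9)=557921681547048+19·102417740732658=2503858755467550 | T(20,10)=102417740732658+19·14710753408923=381922055502195
i=21: T(21,8)=52260903362512720+20·12953636989943896=311333643161390640 | T(21,9)=12953636989943896+20·2503858755467550=63030812099294896 | T(21,10)=2503858755467550+20·381922055502195=10142299865511450
Read c(21,8) = 311333643161390640, c(21,9) = 63030812099294896, c(21,10) = 10142299865511450.

311333643161390640, 63030812099294896, 10142299865511450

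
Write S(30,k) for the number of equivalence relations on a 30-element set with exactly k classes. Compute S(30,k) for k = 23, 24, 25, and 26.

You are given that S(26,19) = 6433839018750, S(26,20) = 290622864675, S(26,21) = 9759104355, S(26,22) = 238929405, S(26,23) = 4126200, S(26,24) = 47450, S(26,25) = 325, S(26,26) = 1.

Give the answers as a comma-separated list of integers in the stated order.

71823880393200, 2157580085700, 49402080000, 843303006

[27] T[27,20]:20*290622864675+6433839018750=12246296312250 · T[27,21]:21*9759104355+290622864675=495564056130 · T[27,22]:22*238929405+9759104355=15015551265 · T[27,23]:23*4126200+238929405=333832005 · T[27,24]:24*47450+4126200=5265000 · T[27,25]:25*325+47450=55575 · T[27,26]:26*1+325=351
[28] T[28,21]:21*495564056130+12246296312250=22653141490980 · T[28,22]:22*15015551265+495564056130=825906183960 · T[28,23]:23*333832005+15015551265=22693687380 · T[28,24]:24*5265000+333832005=460192005 · T[28,25]:25*55575+5265000=6654375 · T[28,26]:26*351+55575=64701
[29] T[29,22]:22*825906183960+22653141490980=40823077538100 · T[29,23]:23*22693687380+825906183960=1347860993700 · T[29,24]:24*460192005+22693687380=33738295500 · T[29,25]:25*6654375+460192005=626551380 · T[29,26]:26*64701+6654375=8336601
[30] T[30,23]:23*1347860993700+40823077538100=71823880393200 · T[30,24]:24*33738295500+1347860993700=2157580085700 · T[30,25]:25*626551380+33738295500=49402080000 · T[30,26]:26*8336601+626551380=843303006
Read S(30,23) = 71823880393200, S(30,24) = 2157580085700, S(30,25) = 49402080000, S(30,26) = 843303006.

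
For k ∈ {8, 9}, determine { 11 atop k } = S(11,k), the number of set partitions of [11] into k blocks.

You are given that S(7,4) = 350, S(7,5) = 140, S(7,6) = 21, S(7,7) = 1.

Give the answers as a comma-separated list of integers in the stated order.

i=8: T(8,5)=350+5·140=1050 | T(8,6)=140+6·21=266 | T(8,7)=21+7·1=28 | T(8,8)=1+8·0=1
i=9: T(9,6)=1050+6·266=2646 | T(9,7)=266+7·28=462 | T(9,8)=28+8·1=36 | T(9,9)=1+9·0=1
i=10: T(10,7)=2646+7·462=5880 | T(10,8)=462+8·36=750 | T(10,9)=36+9·1=45
i=11: T(11,8)=5880+8·750=11880 | T(11,9)=750+9·45=1155
Read S(11,8) = 11880, S(11,9) = 1155.

11880, 1155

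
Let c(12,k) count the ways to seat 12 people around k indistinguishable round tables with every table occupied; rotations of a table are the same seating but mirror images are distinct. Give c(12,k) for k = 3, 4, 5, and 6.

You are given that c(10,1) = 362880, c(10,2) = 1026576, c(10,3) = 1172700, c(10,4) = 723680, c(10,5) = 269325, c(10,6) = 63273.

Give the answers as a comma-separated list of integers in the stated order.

@11  (11,2):1026576·10+362880→10628640, (11,3):1172700·10+1026576→12753576, (11,4):723680·10+1172700→8409500, (11,5):269325·10+723680→3416930, (11,6):63273·10+269325→902055
@12  (12,3):12753576·11+10628640→150917976, (12,4):8409500·11+12753576→105258076, (12,5):3416930·11+8409500→45995730, (12,6):902055·11+3416930→13339535
Read c(12,3) = 150917976, c(12,4) = 105258076, c(12,5) = 45995730, c(12,6) = 13339535.

150917976, 105258076, 45995730, 13339535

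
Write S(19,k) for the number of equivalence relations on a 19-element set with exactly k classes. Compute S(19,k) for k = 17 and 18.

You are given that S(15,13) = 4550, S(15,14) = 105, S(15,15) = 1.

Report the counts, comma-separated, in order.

12597, 171

i=16: T(16,14)=4550+14·105=6020 | T(16,15)=105+15·1=120 | T(16,16)=1+16·0=1
i=17: T(17,15)=6020+15·120=7820 | T(17,16)=120+16·1=136 | T(17,17)=1+17·0=1
i=18: T(18,16)=7820+16·136=9996 | T(18,17)=136+17·1=153 | T(18,18)=1+18·0=1
i=19: T(19,17)=9996+17·153=12597 | T(19,18)=153+18·1=171
Read S(19,17) = 12597, S(19,18) = 171.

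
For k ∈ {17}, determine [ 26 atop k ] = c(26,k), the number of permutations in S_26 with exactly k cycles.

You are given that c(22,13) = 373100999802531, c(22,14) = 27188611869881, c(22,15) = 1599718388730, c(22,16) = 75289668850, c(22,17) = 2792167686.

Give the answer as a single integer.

12972753318542875

i=23: T(23,14)=373100999802531+22·27188611869881=971250460939913 | T(23,15)=27188611869881+22·1599718388730=62382416421941 | T(23,16)=1599718388730+22·75289668850=3256091103430 | T(23,17)=75289668850+22·2792167686=136717357942
i=24: T(24,15)=971250460939913+23·62382416421941=2406046038644556 | T(24,16)=62382416421941+23·3256091103430=137272511800831 | T(24,17)=3256091103430+23·136717357942=6400590336096
i=25: T(25,16)=2406046038644556+24·137272511800831=5700586321864500 | T(25,17)=137272511800831+24·6400590336096=290886679867135
i=26: T(26,17)=5700586321864500+25·290886679867135=12972753318542875
Read c(26,17) = 12972753318542875.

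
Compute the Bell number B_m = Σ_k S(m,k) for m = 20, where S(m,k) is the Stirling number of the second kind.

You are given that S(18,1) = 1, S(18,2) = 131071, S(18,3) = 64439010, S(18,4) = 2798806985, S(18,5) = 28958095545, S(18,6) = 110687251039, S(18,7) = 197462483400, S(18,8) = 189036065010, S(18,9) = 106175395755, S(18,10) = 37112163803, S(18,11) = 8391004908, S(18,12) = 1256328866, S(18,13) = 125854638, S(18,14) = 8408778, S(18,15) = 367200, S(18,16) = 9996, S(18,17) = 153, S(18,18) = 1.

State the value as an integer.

r19: T_19,1=1×1+0=1; T_19,2=2×131071+1=262143; T_19,3=3×64439010+131071=193448101; T_19,4=4×2798806985+64439010=11259666950; T_19,5=5×28958095545+2798806985=147589284710; T_19,6=6×110687251039+28958095545=693081601779; T_19,7=7×197462483400+110687251039=1492924634839; T_19,8=8×189036065010+197462483400=1709751003480; T_19,9=9×106175395755+189036065010=1144614626805; T_19,10=10×37112163803+106175395755=477297033785; T_19,11=11×8391004908+37112163803=129413217791; T_19,12=12×1256328866+8391004908=23466951300; T_19,13=13×125854638+1256328866=2892439160; T_19,14=14×8408778+125854638=243577530; T_19,15=15×367200+8408778=13916778; T_19,16=16×9996+367200=527136; T_19,17=17×153+9996=12597; T_19,18=18×1+153=171; T_19,19=19×0+1=1
r20: T_20,1=1×1+0=1; T_20,2=2×262143+1=524287; T_20,3=3×193448101+262143=580606446; T_20,4=4×11259666950+193448101=45232115901; T_20,5=5×147589284710+11259666950=749206090500; T_20,6=6×693081601779+147589284710=4306078895384; T_20,7=7×1492924634839+693081601779=11143554045652; T_20,8=8×1709751003480+1492924634839=15170932662679; T_20,9=9×1144614626805+1709751003480=12011282644725; T_20,10=10×477297033785+1144614626805=5917584964655; T_20,11=11×129413217791+477297033785=1900842429486; T_20,12=12×23466951300+129413217791=411016633391; T_20,13=13×2892439160+23466951300=61068660380; T_20,14=14×243577530+2892439160=6302524580; T_20,15=15×13916778+243577530=452329200; T_20,16=16×527136+13916778=22350954; T_20,17=17×12597+527136=741285; T_20,18=18×171+12597=15675; T_20,19=19×1+171=190; T_20,20=20×0+1=1
B_20 = ΣS(20,k) = 1+524287+580606446+45232115901+749206090500+4306078895384+11143554045652+15170932662679+12011282644725+5917584964655+1900842429486+411016633391+61068660380+6302524580+452329200+22350954+741285+15675+190+1 = 51724158235372

51724158235372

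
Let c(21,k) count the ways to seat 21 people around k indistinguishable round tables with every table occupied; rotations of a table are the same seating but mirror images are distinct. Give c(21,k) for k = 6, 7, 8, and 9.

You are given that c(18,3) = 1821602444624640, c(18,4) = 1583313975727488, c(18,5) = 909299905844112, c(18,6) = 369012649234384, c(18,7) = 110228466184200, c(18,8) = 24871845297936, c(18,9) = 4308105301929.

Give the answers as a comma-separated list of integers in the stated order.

3599979517947607200, 1206647803780373360, 311333643161390640, 63030812099294896

[19] T[19,4]:18*1583313975727488+1821602444624640=30321254007719424 · T[19,5]:18*909299905844112+1583313975727488=17950712280921504 · T[19,6]:18*369012649234384+909299905844112=7551527592063024 · T[19,7]:18*110228466184200+369012649234384=2353125040549984 · T[19,8]:18*24871845297936+110228466184200=557921681547048 · T[19,9]:18*4308105301929+24871845297936=102417740732658
[20] T[20,5]:19*17950712280921504+30321254007719424=371384787345228000 · T[20,6]:19*7551527592063024+17950712280921504=161429736530118960 · T[20,7]:19*2353125040549984+7551527592063024=52260903362512720 · T[20,8]:19*557921681547048+2353125040549984=12953636989943896 · T[20,9]:19*102417740732658+557921681547048=2503858755467550
[21] T[21,6]:20*161429736530118960+371384787345228000=3599979517947607200 · T[21,7]:20*52260903362512720+161429736530118960=1206647803780373360 · T[21,8]:20*12953636989943896+52260903362512720=311333643161390640 · T[21,9]:20*2503858755467550+12953636989943896=63030812099294896
Read c(21,6) = 3599979517947607200, c(21,7) = 1206647803780373360, c(21,8) = 311333643161390640, c(21,9) = 63030812099294896.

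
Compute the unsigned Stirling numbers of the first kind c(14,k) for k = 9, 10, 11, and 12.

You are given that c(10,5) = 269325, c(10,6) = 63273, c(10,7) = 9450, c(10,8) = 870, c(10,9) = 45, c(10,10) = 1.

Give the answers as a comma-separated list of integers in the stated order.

i=11: T(11,6)=269325+10·63273=902055 | T(11,7)=63273+10·9450=157773 | T(11,8)=9450+10·870=18150 | T(11,9)=870+10·45=1320 | T(11,10)=45+10·1=55 | T(11,11)=1+10·0=1
i=12: T(12,7)=902055+11·157773=2637558 | T(12,8)=157773+11·18150=357423 | T(12,9)=18150+11·1320=32670 | T(12,10)=1320+11·55=1925 | T(12,11)=55+11·1=66 | T(12,12)=1+11·0=1
i=13: T(13,8)=2637558+12·357423=6926634 | T(13,9)=357423+12·32670=749463 | T(13,10)=32670+12·1925=55770 | T(13,11)=1925+12·66=2717 | T(13,12)=66+12·1=78
i=14: T(14,9)=6926634+13·749463=16669653 | T(14,10)=749463+13·55770=1474473 | T(14,11)=55770+13·2717=91091 | T(14,12)=2717+13·78=3731
Read c(14,9) = 16669653, c(14,10) = 1474473, c(14,11) = 91091, c(14,12) = 3731.

16669653, 1474473, 91091, 3731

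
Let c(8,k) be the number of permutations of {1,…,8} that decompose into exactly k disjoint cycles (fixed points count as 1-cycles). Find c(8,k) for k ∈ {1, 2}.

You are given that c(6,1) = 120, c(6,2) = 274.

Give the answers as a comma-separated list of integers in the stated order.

row 7: T[7][1]=6·120+0=720  T[7][2]=6·274+120=1764
row 8: T[8][1]=7·720+0=5040  T[8][2]=7·1764+720=13068
Read c(8,1) = 5040, c(8,2) = 13068.

5040, 13068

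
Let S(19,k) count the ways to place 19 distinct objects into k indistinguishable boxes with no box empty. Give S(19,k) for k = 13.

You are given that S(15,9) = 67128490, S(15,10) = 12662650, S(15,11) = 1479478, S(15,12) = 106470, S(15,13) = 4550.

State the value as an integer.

i=16: T(16,10)=67128490+10·12662650=193754990 | T(16,11)=12662650+11·1479478=28936908 | T(16,12)=1479478+12·106470=2757118 | T(16,13)=106470+13·4550=165620
i=17: T(17,11)=193754990+11·28936908=512060978 | T(17,12)=28936908+12·2757118=62022324 | T(17,13)=2757118+13·165620=4910178
i=18: T(18,12)=512060978+12·62022324=1256328866 | T(18,13)=62022324+13·4910178=125854638
i=19: T(19,13)=1256328866+13·125854638=2892439160
Read S(19,13) = 2892439160.

2892439160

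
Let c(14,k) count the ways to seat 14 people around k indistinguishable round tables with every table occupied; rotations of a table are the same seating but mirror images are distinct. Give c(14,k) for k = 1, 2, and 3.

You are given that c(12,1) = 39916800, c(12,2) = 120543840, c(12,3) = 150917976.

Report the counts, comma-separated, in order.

6227020800, 19802759040, 26596717056

@13  (13,1):39916800·12+0→479001600, (13,2):120543840·12+39916800→1486442880, (13,3):150917976·12+120543840→1931559552
@14  (14,1):479001600·13+0→6227020800, (14,2):1486442880·13+479001600→19802759040, (14,3):1931559552·13+1486442880→26596717056
Read c(14,1) = 6227020800, c(14,2) = 19802759040, c(14,3) = 26596717056.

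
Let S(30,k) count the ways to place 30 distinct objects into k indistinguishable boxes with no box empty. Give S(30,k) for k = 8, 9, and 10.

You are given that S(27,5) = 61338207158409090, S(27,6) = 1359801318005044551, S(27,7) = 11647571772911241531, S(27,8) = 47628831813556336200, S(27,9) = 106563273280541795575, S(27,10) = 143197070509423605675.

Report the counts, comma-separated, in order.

26383018684048108297800, 88300984248924568770870, 173373343599189364594756

row 28: T[28][6]=6·1359801318005044551+61338207158409090=8220146115188676396  T[28][7]=7·11647571772911241531+1359801318005044551=82892803728383735268  T[28][8]=8·47628831813556336200+11647571772911241531=392678226281361931131  T[28][9]=9·106563273280541795575+47628831813556336200=1006698291338432496375  T[28][10]=10·143197070509423605675+106563273280541795575=1538533978374777852325
row 29: T[29][7]=7·82892803728383735268+8220146115188676396=588469772213874823272  T[29][8]=8·392678226281361931131+82892803728383735268=3224318613979279184316  T[29][9]=9·1006698291338432496375+392678226281361931131=9452962848327254398506  T[29][10]=10·1538533978374777852325+1006698291338432496375=16392038075086211019625
row 30: T[30][8]=8·3224318613979279184316+588469772213874823272=26383018684048108297800  T[30][9]=9·9452962848327254398506+3224318613979279184316=88300984248924568770870  T[30][10]=10·16392038075086211019625+9452962848327254398506=173373343599189364594756
Read S(30,8) = 26383018684048108297800, S(30,9) = 88300984248924568770870, S(30,10) = 173373343599189364594756.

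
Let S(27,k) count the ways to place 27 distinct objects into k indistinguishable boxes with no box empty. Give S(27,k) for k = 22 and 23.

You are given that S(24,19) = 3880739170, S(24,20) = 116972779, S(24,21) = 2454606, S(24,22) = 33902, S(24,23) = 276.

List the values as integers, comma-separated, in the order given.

r25: T_25,20=20×116972779+3880739170=6220194750; T_25,21=21×2454606+116972779=168519505; T_25,22=22×33902+2454606=3200450; T_25,23=23×276+33902=40250
r26: T_26,21=21×168519505+6220194750=9759104355; T_26,22=22×3200450+168519505=238929405; T_26,23=23×40250+3200450=4126200
r27: T_27,22=22×238929405+9759104355=15015551265; T_27,23=23×4126200+238929405=333832005
Read S(27,22) = 15015551265, S(27,23) = 333832005.

15015551265, 333832005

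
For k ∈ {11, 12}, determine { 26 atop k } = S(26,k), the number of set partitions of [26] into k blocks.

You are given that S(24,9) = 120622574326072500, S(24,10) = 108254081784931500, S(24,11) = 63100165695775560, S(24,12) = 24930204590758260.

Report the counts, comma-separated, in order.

r25: T_25,10=10×108254081784931500+120622574326072500=1203163392175387500; T_25,11=11×63100165695775560+108254081784931500=802355904438462660; T_25,12=12×24930204590758260+63100165695775560=362262620784874680
r26: T_26,11=11×802355904438462660+1203163392175387500=10029078340998476760; T_26,12=12×362262620784874680+802355904438462660=5149507353856958820
Read S(26,11) = 10029078340998476760, S(26,12) = 5149507353856958820.

10029078340998476760, 5149507353856958820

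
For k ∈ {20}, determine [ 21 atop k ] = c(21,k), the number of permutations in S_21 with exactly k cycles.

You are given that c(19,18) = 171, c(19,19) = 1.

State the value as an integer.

r20: T_20,19=19×1+171=190; T_20,20=19×0+1=1
r21: T_21,20=20×1+190=210
Read c(21,20) = 210.

210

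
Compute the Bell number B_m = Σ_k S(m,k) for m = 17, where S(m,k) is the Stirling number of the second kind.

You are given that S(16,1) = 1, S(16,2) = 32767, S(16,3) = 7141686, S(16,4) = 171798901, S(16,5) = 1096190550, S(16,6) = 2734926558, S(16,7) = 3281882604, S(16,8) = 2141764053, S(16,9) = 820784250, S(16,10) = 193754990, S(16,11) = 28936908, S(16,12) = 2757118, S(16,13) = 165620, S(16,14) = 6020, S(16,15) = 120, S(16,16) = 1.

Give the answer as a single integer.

i=17: T(17,1)=0+1·1=1 | T(17,2)=1+2·32767=65535 | T(17,3)=32767+3·7141686=21457825 | T(17,4)=7141686+4·171798901=694337290 | T(17,5)=171798901+5·1096190550=5652751651 | T(17,6)=1096190550+6·2734926558=17505749898 | T(17,7)=2734926558+7·3281882604=25708104786 | T(17,8)=3281882604+8·2141764053=20415995028 | T(17,9)=2141764053+9·820784250=9528822303 | T(17,10)=820784250+10·193754990=2758334150 | T(17,11)=193754990+11·28936908=512060978 | T(17,12)=28936908+12·2757118=62022324 | T(17,13)=2757118+13·165620=4910178 | T(17,14)=165620+14·6020=249900 | T(17,15)=6020+15·120=7820 | T(17,16)=120+16·1=136 | T(17,17)=1+17·0=1
B_17 = ΣS(17,k) = 1+65535+21457825+694337290+5652751651+17505749898+25708104786+20415995028+9528822303+2758334150+512060978+62022324+4910178+249900+7820+136+1 = 82864869804

82864869804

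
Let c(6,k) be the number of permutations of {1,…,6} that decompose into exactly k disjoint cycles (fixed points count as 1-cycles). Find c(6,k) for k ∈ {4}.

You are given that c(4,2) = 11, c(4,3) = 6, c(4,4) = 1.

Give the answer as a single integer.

85

[5] T[5,3]:4*6+11=35 · T[5,4]:4*1+6=10
[6] T[6,4]:5*10+35=85
Read c(6,4) = 85.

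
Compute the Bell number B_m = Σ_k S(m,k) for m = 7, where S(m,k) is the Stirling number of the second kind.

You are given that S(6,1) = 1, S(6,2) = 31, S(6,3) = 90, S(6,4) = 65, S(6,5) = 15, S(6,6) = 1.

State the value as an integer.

877

row 7: T[7][1]=1·1+0=1  T[7][2]=2·31+1=63  T[7][3]=3·90+31=301  T[7][4]=4·65+90=350  T[7][5]=5·15+65=140  T[7][6]=6·1+15=21  T[7][7]=7·0+1=1
B_7 = ΣS(7,k) = 1+63+301+350+140+21+1 = 877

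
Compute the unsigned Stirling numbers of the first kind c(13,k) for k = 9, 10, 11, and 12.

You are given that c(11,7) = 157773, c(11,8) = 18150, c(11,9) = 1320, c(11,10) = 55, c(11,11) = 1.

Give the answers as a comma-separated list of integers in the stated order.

749463, 55770, 2717, 78

i=12: T(12,8)=157773+11·18150=357423 | T(12,9)=18150+11·1320=32670 | T(12,10)=1320+11·55=1925 | T(12,11)=55+11·1=66 | T(12,12)=1+11·0=1
i=13: T(13,9)=357423+12·32670=749463 | T(13,10)=32670+12·1925=55770 | T(13,11)=1925+12·66=2717 | T(13,12)=66+12·1=78
Read c(13,9) = 749463, c(13,10) = 55770, c(13,11) = 2717, c(13,12) = 78.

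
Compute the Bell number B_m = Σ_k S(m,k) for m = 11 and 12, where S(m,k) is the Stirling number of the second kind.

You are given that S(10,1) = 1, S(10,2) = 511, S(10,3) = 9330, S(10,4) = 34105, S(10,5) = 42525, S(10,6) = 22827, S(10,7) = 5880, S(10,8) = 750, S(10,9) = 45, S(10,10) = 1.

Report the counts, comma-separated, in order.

i=11: T(11,1)=0+1·1=1 | T(11,2)=1+2·511=1023 | T(11,3)=511+3·9330=28501 | T(11,4)=9330+4·34105=145750 | T(11,5)=34105+5·42525=246730 | T(11,6)=42525+6·22827=179487 | T(11,7)=22827+7·5880=63987 | T(11,8)=5880+8·750=11880 | T(11,9)=750+9·45=1155 | T(11,10)=45+10·1=55 | T(11,11)=1+11·0=1
i=12: T(12,1)=0+1·1=1 | T(12,2)=1+2·1023=2047 | T(12,3)=1023+3·28501=86526 | T(12,4)=28501+4·145750=611501 | T(12,5)=145750+5·246730=1379400 | T(12,6)=246730+6·179487=1323652 | T(12,7)=179487+7·63987=627396 | T(12,8)=63987+8·11880=159027 | T(12,9)=11880+9·1155=22275 | T(12,10)=1155+10·55=1705 | T(12,11)=55+11·1=66 | T(12,12)=1+12·0=1
B_11 = ΣS(11,k) = 1+1023+28501+145750+246730+179487+63987+11880+1155+55+1 = 678570
B_12 = ΣS(12,k) = 1+2047+86526+611501+1379400+1323652+627396+159027+22275+1705+66+1 = 4213597

678570, 4213597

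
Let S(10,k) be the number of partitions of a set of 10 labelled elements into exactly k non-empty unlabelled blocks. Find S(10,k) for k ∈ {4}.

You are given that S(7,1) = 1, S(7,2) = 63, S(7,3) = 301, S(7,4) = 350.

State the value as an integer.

[8] T[8,2]:2*63+1=127 · T[8,3]:3*301+63=966 · T[8,4]:4*350+301=1701
[9] T[9,3]:3*966+127=3025 · T[9,4]:4*1701+966=7770
[10] T[10,4]:4*7770+3025=34105
Read S(10,4) = 34105.

34105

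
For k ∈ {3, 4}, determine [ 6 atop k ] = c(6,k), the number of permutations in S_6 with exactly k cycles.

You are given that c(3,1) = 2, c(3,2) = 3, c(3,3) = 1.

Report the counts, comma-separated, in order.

225, 85

row 4: T[4][1]=3·2+0=6  T[4][2]=3·3+2=11  T[4][3]=3·1+3=6  T[4][4]=3·0+1=1
row 5: T[5][2]=4·11+6=50  T[5][3]=4·6+11=35  T[5][4]=4·1+6=10
row 6: T[6][3]=5·35+50=225  T[6][4]=5·10+35=85
Read c(6,3) = 225, c(6,4) = 85.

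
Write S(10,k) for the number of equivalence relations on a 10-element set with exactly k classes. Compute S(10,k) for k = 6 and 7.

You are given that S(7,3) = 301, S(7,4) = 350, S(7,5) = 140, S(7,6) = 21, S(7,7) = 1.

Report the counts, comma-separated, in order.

22827, 5880

r8: T_8,4=4×350+301=1701; T_8,5=5×140+350=1050; T_8,6=6×21+140=266; T_8,7=7×1+21=28
r9: T_9,5=5×1050+1701=6951; T_9,6=6×266+1050=2646; T_9,7=7×28+266=462
r10: T_10,6=6×2646+6951=22827; T_10,7=7×462+2646=5880
Read S(10,6) = 22827, S(10,7) = 5880.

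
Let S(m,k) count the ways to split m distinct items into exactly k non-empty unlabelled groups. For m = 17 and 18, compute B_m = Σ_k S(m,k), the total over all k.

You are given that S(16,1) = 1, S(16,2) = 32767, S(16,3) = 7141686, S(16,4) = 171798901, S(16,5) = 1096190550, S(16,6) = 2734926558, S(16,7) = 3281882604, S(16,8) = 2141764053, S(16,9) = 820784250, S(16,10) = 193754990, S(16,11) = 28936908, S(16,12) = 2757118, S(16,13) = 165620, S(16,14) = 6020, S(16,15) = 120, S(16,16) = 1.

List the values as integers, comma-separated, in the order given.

82864869804, 682076806159

row 17: T[17][1]=1·1+0=1  T[17][2]=2·32767+1=65535  T[17][3]=3·7141686+32767=21457825  T[17][4]=4·171798901+7141686=694337290  T[17][5]=5·1096190550+171798901=5652751651  T[17][6]=6·2734926558+1096190550=17505749898  T[17][7]=7·3281882604+2734926558=25708104786  T[17][8]=8·2141764053+3281882604=20415995028  T[17][9]=9·820784250+2141764053=9528822303  T[17][10]=10·193754990+820784250=2758334150  T[17][11]=11·28936908+193754990=512060978  T[17][12]=12·2757118+28936908=62022324  T[17][13]=13·165620+2757118=4910178  T[17][14]=14·6020+165620=249900  T[17][15]=15·120+6020=7820  T[17][16]=16·1+120=136  T[17][17]=17·0+1=1
row 18: T[18][1]=1·1+0=1  T[18][2]=2·65535+1=131071  T[18][3]=3·21457825+65535=64439010  T[18][4]=4·694337290+21457825=2798806985  T[18][5]=5·5652751651+694337290=28958095545  T[18][6]=6·17505749898+5652751651=110687251039  T[18][7]=7·25708104786+17505749898=197462483400  T[18][8]=8·20415995028+25708104786=189036065010  T[18][9]=9·9528822303+20415995028=106175395755  T[18][10]=10·2758334150+9528822303=37112163803  T[18][11]=11·512060978+2758334150=8391004908  T[18][12]=12·62022324+512060978=1256328866  T[18][13]=13·4910178+62022324=125854638  T[18][14]=14·249900+4910178=8408778  T[18][15]=15·7820+249900=367200  T[18][16]=16·136+7820=9996  T[18][17]=17·1+136=153  T[18][18]=18·0+1=1
B_17 = ΣS(17,k) = 1+65535+21457825+694337290+5652751651+17505749898+25708104786+20415995028+9528822303+2758334150+512060978+62022324+4910178+249900+7820+136+1 = 82864869804
B_18 = ΣS(18,k) = 1+131071+64439010+2798806985+28958095545+110687251039+197462483400+189036065010+106175395755+37112163803+8391004908+1256328866+125854638+8408778+367200+9996+153+1 = 682076806159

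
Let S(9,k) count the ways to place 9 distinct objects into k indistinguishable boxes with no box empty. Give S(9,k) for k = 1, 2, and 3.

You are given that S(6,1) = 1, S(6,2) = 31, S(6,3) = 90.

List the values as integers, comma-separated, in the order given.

r7: T_7,1=1×1+0=1; T_7,2=2×31+1=63; T_7,3=3×90+31=301
r8: T_8,1=1×1+0=1; T_8,2=2×63+1=127; T_8,3=3×301+63=966
r9: T_9,1=1×1+0=1; T_9,2=2×127+1=255; T_9,3=3×966+127=3025
Read S(9,1) = 1, S(9,2) = 255, S(9,3) = 3025.

1, 255, 3025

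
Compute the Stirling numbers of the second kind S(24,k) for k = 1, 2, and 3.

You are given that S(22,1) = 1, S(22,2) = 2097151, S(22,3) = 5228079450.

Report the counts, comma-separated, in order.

1, 8388607, 47063200806

@23  (23,1):1·1+0→1, (23,2):2097151·2+1→4194303, (23,3):5228079450·3+2097151→15686335501
@24  (24,1):1·1+0→1, (24,2):4194303·2+1→8388607, (24,3):15686335501·3+4194303→47063200806
Read S(24,1) = 1, S(24,2) = 8388607, S(24,3) = 47063200806.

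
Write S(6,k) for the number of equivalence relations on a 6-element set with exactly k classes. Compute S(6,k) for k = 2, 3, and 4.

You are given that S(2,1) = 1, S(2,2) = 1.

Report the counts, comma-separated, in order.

row 3: T[3][1]=1·1+0=1  T[3][2]=2·1+1=3  T[3][3]=3·0+1=1
row 4: T[4][1]=1·1+0=1  T[4][2]=2·3+1=7  T[4][3]=3·1+3=6  T[4][4]=4·0+1=1
row 5: T[5][1]=1·1+0=1  T[5][2]=2·7+1=15  T[5][3]=3·6+7=25  T[5][4]=4·1+6=10
row 6: T[6][2]=2·15+1=31  T[6][3]=3·25+15=90  T[6][4]=4·10+25=65
Read S(6,2) = 31, S(6,3) = 90, S(6,4) = 65.

31, 90, 65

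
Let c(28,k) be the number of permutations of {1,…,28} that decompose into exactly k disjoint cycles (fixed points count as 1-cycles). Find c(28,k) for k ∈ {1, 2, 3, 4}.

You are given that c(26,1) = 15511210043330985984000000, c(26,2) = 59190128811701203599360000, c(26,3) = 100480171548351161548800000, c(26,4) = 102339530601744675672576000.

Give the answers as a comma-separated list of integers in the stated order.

i=27: T(27,1)=0+26·15511210043330985984000000=403291461126605635584000000 | T(27,2)=15511210043330985984000000+26·59190128811701203599360000=1554454559147562279567360000 | T(27,3)=59190128811701203599360000+26·100480171548351161548800000=2671674589068831403868160000 | T(27,4)=100480171548351161548800000+26·102339530601744675672576000=2761307967193712729035776000
i=28: T(28,1)=0+27·403291461126605635584000000=10888869450418352160768000000 | T(28,2)=403291461126605635584000000+27·1554454559147562279567360000=42373564558110787183902720000 | T(28,3)=1554454559147562279567360000+27·2671674589068831403868160000=73689668464006010184007680000 | T(28,4)=2671674589068831403868160000+27·2761307967193712729035776000=77226989703299075087834112000
Read c(28,1) = 10888869450418352160768000000, c(28,2) = 42373564558110787183902720000, c(28,3) = 73689668464006010184007680000, c(28,4) = 77226989703299075087834112000.

10888869450418352160768000000, 42373564558110787183902720000, 73689668464006010184007680000, 77226989703299075087834112000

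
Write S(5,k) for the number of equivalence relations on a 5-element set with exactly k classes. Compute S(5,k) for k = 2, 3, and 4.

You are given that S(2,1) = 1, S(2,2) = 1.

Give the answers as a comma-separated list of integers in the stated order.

15, 25, 10

r3: T_3,1=1×1+0=1; T_3,2=2×1+1=3; T_3,3=3×0+1=1
r4: T_4,1=1×1+0=1; T_4,2=2×3+1=7; T_4,3=3×1+3=6; T_4,4=4×0+1=1
r5: T_5,2=2×7+1=15; T_5,3=3×6+7=25; T_5,4=4×1+6=10
Read S(5,2) = 15, S(5,3) = 25, S(5,4) = 10.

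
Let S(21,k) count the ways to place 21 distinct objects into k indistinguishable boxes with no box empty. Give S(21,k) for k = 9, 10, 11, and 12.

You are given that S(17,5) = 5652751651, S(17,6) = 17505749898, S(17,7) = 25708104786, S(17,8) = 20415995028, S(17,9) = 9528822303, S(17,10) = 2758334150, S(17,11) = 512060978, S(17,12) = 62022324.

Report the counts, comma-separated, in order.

@18  (18,6):17505749898·6+5652751651→110687251039, (18,7):25708104786·7+17505749898→197462483400, (18,8):20415995028·8+25708104786→189036065010, (18,9):9528822303·9+20415995028→106175395755, (18,10):2758334150·10+9528822303→37112163803, (18,11):512060978·11+2758334150→8391004908, (18,12):62022324·12+512060978→1256328866
@19  (19,7):197462483400·7+110687251039→1492924634839, (19,8):189036065010·8+197462483400→1709751003480, (19,9):106175395755·9+189036065010→1144614626805, (19,10):37112163803·10+106175395755→477297033785, (19,11):8391004908·11+37112163803→129413217791, (19,12):1256328866·12+8391004908→23466951300
@20  (20,8):1709751003480·8+1492924634839→15170932662679, (20,9):1144614626805·9+1709751003480→12011282644725, (20,10):477297033785·10+1144614626805→5917584964655, (20,11):129413217791·11+477297033785→1900842429486, (20,12):23466951300·12+129413217791→411016633391
@21  (21,9):12011282644725·9+15170932662679→123272476465204, (21,10):5917584964655·10+12011282644725→71187132291275, (21,11):1900842429486·11+5917584964655→26826851689001, (21,12):411016633391·12+1900842429486→6833042030178
Read S(21,9) = 123272476465204, S(21,10) = 71187132291275, S(21,11) = 26826851689001, S(21,12) = 6833042030178.

123272476465204, 71187132291275, 26826851689001, 6833042030178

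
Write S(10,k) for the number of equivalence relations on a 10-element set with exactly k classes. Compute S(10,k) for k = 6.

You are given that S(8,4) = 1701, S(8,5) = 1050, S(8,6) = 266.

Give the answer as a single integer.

row 9: T[9][5]=5·1050+1701=6951  T[9][6]=6·266+1050=2646
row 10: T[10][6]=6·2646+6951=22827
Read S(10,6) = 22827.

22827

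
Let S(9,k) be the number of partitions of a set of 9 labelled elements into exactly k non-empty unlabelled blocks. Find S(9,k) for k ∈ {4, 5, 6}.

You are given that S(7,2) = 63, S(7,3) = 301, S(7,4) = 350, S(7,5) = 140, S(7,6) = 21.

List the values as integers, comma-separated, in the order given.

@8  (8,3):301·3+63→966, (8,4):350·4+301→1701, (8,5):140·5+350→1050, (8,6):21·6+140→266
@9  (9,4):1701·4+966→7770, (9,5):1050·5+1701→6951, (9,6):266·6+1050→2646
Read S(9,4) = 7770, S(9,5) = 6951, S(9,6) = 2646.

7770, 6951, 2646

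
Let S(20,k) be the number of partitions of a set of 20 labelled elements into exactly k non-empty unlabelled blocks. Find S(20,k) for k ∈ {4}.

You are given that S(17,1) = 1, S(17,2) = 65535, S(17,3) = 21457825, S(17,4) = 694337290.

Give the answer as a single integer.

row 18: T[18][2]=2·65535+1=131071  T[18][3]=3·21457825+65535=64439010  T[18][4]=4·694337290+21457825=2798806985
row 19: T[19][3]=3·64439010+131071=193448101  T[19][4]=4·2798806985+64439010=11259666950
row 20: T[20][4]=4·11259666950+193448101=45232115901
Read S(20,4) = 45232115901.

45232115901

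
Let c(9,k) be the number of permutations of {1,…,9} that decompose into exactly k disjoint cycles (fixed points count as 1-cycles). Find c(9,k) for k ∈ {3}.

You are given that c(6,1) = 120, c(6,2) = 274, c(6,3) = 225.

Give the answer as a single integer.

[7] T[7,1]:6*120+0=720 · T[7,2]:6*274+120=1764 · T[7,3]:6*225+274=1624
[8] T[8,2]:7*1764+720=13068 · T[8,3]:7*1624+1764=13132
[9] T[9,3]:8*13132+13068=118124
Read c(9,3) = 118124.

118124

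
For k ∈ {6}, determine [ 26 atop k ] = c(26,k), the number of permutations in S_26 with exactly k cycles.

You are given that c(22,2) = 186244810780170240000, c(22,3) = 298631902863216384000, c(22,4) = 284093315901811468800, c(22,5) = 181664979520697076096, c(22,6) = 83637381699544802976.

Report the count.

row 23: T[23][3]=22·298631902863216384000+186244810780170240000=6756146673770930688000  T[23][4]=22·284093315901811468800+298631902863216384000=6548684852703068697600  T[23][5]=22·181664979520697076096+284093315901811468800=4280722865357147142912  T[23][6]=22·83637381699544802976+181664979520697076096=2021687376910682741568
row 24: T[24][4]=23·6548684852703068697600+6756146673770930688000=157375898285941510732800  T[24][5]=23·4280722865357147142912+6548684852703068697600=105005310755917452984576  T[24][6]=23·2021687376910682741568+4280722865357147142912=50779532534302850198976
row 25: T[25][5]=24·105005310755917452984576+157375898285941510732800=2677503356427960382362624  T[25][6]=24·50779532534302850198976+105005310755917452984576=1323714091579185857760000
row 26: T[26][6]=25·1323714091579185857760000+2677503356427960382362624=35770355645907606826362624
Read c(26,6) = 35770355645907606826362624.

35770355645907606826362624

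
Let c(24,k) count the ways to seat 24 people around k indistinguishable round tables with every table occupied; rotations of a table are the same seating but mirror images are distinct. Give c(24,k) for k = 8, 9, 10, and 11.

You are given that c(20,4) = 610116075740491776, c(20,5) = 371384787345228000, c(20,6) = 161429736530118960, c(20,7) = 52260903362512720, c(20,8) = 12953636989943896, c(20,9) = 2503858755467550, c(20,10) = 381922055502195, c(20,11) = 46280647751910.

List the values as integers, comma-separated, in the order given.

i=21: T(21,5)=610116075740491776+20·371384787345228000=8037811822645051776 | T(21,6)=371384787345228000+20·161429736530118960=3599979517947607200 | T(21,7)=161429736530118960+20·52260903362512720=1206647803780373360 | T(21,8)=52260903362512720+20·12953636989943896=311333643161390640 | T(21,9)=12953636989943896+20·2503858755467550=63030812099294896 | T(21,10)=2503858755467550+20·381922055502195=10142299865511450 | T(21,11)=381922055502195+20·46280647751910=1307535010540395
i=22: T(22,6)=8037811822645051776+21·3599979517947607200=83637381699544802976 | T(22,7)=3599979517947607200+21·1206647803780373360=28939583397335447760 | T(22,8)=1206647803780373360+21·311333643161390640=7744654310169576800 | T(22,9)=311333643161390640+21·63030812099294896=1634980697246583456 | T(22,10)=63030812099294896+21·10142299865511450=276019109275035346 | T(22,11)=10142299865511450+21·1307535010540395=37600535086859745
i=23: T(23,7)=83637381699544802976+22·28939583397335447760=720308216440924653696 | T(23,8)=28939583397335447760+22·7744654310169576800=199321978221066137360 | T(23,9)=7744654310169576800+22·1634980697246583456=43714229649594412832 | T(23,10)=1634980697246583456+22·276019109275035346=7707401101297361068 | T(23,11)=276019109275035346+22·37600535086859745=1103230881185949736
i=24: T(24,8)=720308216440924653696+23·199321978221066137360=5304713715525445812976 | T(24,9)=199321978221066137360+23·43714229649594412832=1204749260161737632496 | T(24,10)=43714229649594412832+23·7707401101297361068=220984454979433717396 | T(24,11)=7707401101297361068+23·1103230881185949736=33081711368574204996
Read c(24,8) = 5304713715525445812976, c(24,9) = 1204749260161737632496, c(24,10) = 220984454979433717396, c(24,11) = 33081711368574204996.

5304713715525445812976, 1204749260161737632496, 220984454979433717396, 33081711368574204996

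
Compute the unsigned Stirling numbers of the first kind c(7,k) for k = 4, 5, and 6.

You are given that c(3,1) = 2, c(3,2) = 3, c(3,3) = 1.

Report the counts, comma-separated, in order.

i=4: T(4,1)=0+3·2=6 | T(4,2)=2+3·3=11 | T(4,3)=3+3·1=6 | T(4,4)=1+3·0=1
i=5: T(5,2)=6+4·11=50 | T(5,3)=11+4·6=35 | T(5,4)=6+4·1=10 | T(5,5)=1+4·0=1
i=6: T(6,3)=50+5·35=225 | T(6,4)=35+5·10=85 | T(6,5)=10+5·1=15 | T(6,6)=1+5·0=1
i=7: T(7,4)=225+6·85=735 | T(7,5)=85+6·15=175 | T(7,6)=15+6·1=21
Read c(7,4) = 735, c(7,5) = 175, c(7,6) = 21.

735, 175, 21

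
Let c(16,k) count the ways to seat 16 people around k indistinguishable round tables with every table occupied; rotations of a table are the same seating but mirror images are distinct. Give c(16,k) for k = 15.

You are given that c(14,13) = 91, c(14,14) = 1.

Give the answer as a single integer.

r15: T_15,14=14×1+91=105; T_15,15=14×0+1=1
r16: T_16,15=15×1+105=120
Read c(16,15) = 120.

120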